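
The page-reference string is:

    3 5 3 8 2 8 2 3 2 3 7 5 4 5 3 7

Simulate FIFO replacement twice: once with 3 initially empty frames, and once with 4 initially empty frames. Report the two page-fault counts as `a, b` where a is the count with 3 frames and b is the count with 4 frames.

10, 8

3 frames: F F . F F . . F . . F F F . F F → 10 faults.
4 frames: F F . F F . . . . . F . F F F . → 8 faults.
8 < 10: adding a frame reduced faults, as is typical.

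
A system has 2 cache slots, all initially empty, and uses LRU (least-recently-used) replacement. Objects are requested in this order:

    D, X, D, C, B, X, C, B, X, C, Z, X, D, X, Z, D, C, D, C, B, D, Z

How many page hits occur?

4

D: fault, frames [D]
X: fault, frames [D, X]
D: hit
C: fault, evict X, frames [D, C]
B: fault, evict D, frames [C, B]
X: fault, evict C, frames [B, X]
C: fault, evict B, frames [X, C]
B: fault, evict X, frames [C, B]
X: fault, evict C, frames [B, X]
C: fault, evict B, frames [X, C]
Z: fault, evict X, frames [C, Z]
X: fault, evict C, frames [Z, X]
D: fault, evict Z, frames [X, D]
X: hit
Z: fault, evict D, frames [X, Z]
D: fault, evict X, frames [Z, D]
C: fault, evict Z, frames [D, C]
D: hit
C: hit
B: fault, evict D, frames [C, B]
D: fault, evict C, frames [B, D]
Z: fault, evict B, frames [D, Z]
Hits: 4.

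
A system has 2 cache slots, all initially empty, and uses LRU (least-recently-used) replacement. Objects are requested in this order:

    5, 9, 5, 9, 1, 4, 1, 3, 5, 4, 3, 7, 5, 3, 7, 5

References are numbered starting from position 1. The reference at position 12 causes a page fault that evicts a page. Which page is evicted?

pos 1: 5 → miss, frames {5}
pos 2: 9 → miss, frames {5,9}
pos 3: 5 → hit
pos 4: 9 → hit
pos 5: 1 → miss, evict 5, frames {9,1}
pos 6: 4 → miss, evict 9, frames {1,4}
pos 7: 1 → hit
pos 8: 3 → miss, evict 4, frames {1,3}
pos 9: 5 → miss, evict 1, frames {3,5}
pos 10: 4 → miss, evict 3, frames {5,4}
pos 11: 3 → miss, evict 5, frames {4,3}
pos 12: 7 → miss, evict 4, frames {3,7}
At position 12, page 4 is evicted.

4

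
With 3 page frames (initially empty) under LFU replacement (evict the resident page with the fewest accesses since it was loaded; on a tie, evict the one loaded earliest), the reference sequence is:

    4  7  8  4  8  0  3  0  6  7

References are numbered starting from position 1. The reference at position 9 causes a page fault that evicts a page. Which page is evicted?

pos 1: 4 -> fault, frames [4]
pos 2: 7 -> fault, frames [4, 7]
pos 3: 8 -> fault, frames [4, 7, 8]
pos 4: 4 -> hit
pos 5: 8 -> hit
pos 6: 0 -> fault, evict 7, frames [4, 8, 0]
pos 7: 3 -> fault, evict 0, frames [4, 8, 3]
pos 8: 0 -> fault, evict 3, frames [4, 8, 0]
pos 9: 6 -> fault, evict 0, frames [4, 8, 6]
At position 9, page 0 is evicted.

0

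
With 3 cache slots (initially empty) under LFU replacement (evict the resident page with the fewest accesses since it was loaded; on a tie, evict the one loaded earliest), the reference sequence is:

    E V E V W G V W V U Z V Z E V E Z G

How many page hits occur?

E → miss, frames {E}
V → miss, frames {E,V}
E → hit
V → hit
W → miss, frames {E,V,W}
G → miss, evict W, frames {E,V,G}
V → hit
W → miss, evict G, frames {E,V,W}
V → hit
U → miss, evict W, frames {E,V,U}
Z → miss, evict U, frames {E,V,Z}
V → hit
Z → hit
E → hit
V → hit
E → hit
Z → hit
G → miss, evict Z, frames {E,V,G}
Hits: 10.

10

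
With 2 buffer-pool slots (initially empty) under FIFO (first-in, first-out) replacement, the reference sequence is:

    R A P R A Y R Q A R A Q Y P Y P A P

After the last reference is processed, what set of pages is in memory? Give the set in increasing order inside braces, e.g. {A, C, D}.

{A, P}

R → miss, frames [R]
A → miss, frames [R, A]
P → miss, evict R, frames [A, P]
R → miss, evict A, frames [P, R]
A → miss, evict P, frames [R, A]
Y → miss, evict R, frames [A, Y]
R → miss, evict A, frames [Y, R]
Q → miss, evict Y, frames [R, Q]
A → miss, evict R, frames [Q, A]
R → miss, evict Q, frames [A, R]
A → hit
Q → miss, evict A, frames [R, Q]
Y → miss, evict R, frames [Q, Y]
P → miss, evict Q, frames [Y, P]
Y → hit
P → hit
A → miss, evict Y, frames [P, A]
P → hit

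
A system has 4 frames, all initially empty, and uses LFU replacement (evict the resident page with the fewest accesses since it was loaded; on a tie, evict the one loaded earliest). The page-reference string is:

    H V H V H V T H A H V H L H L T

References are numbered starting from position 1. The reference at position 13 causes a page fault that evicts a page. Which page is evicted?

pos 1: H -> fault, frames [H]
pos 2: V -> fault, frames [H, V]
pos 3: H -> hit
pos 4: V -> hit
pos 5: H -> hit
pos 6: V -> hit
pos 7: T -> fault, frames [H, V, T]
pos 8: H -> hit
pos 9: A -> fault, frames [H, V, T, A]
pos 10: H -> hit
pos 11: V -> hit
pos 12: H -> hit
pos 13: L -> fault, evict T, frames [H, V, A, L]
At position 13, page T is evicted.

T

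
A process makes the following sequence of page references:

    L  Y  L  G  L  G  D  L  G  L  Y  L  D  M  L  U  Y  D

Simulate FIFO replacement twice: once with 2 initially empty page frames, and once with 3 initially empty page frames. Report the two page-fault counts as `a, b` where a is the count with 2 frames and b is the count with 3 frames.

2 frames: F F . F F . F . F F F . F F F F F F → 14 faults.
3 frames: F F . F . . F F . . F . . F . F . F → 9 faults.
9 < 14: adding a frame reduced faults, as is typical.

14, 9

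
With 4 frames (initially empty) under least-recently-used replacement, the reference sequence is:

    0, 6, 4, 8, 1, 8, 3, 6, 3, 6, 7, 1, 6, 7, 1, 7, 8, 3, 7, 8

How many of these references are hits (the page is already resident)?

0 → fault, frames [0]
6 → fault, frames [0, 6]
4 → fault, frames [0, 6, 4]
8 → fault, frames [0, 6, 4, 8]
1 → fault, evict 0, frames [6, 4, 8, 1]
8 → hit
3 → fault, evict 6, frames [4, 1, 8, 3]
6 → fault, evict 4, frames [1, 8, 3, 6]
3 → hit
6 → hit
7 → fault, evict 1, frames [8, 3, 6, 7]
1 → fault, evict 8, frames [3, 6, 7, 1]
6 → hit
7 → hit
1 → hit
7 → hit
8 → fault, evict 3, frames [6, 1, 7, 8]
3 → fault, evict 6, frames [1, 7, 8, 3]
7 → hit
8 → hit
Hits: 9.

9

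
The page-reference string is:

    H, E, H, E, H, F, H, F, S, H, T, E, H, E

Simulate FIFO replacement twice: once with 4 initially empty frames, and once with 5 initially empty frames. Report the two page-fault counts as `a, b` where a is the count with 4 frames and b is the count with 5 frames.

4 frames: F F . . . F . . F . F . F F → 7 faults.
5 frames: F F . . . F . . F . F . . . → 5 faults.
5 < 7: adding a frame reduced faults, as is typical.

7, 5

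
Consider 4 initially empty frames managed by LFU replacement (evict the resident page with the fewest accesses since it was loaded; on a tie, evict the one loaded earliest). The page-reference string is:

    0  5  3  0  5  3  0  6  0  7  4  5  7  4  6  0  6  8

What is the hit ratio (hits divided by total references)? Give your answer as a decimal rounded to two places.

0.44

0 -> fault, frames {0}
5 -> fault, frames {0,5}
3 -> fault, frames {0,5,3}
0 -> hit
5 -> hit
3 -> hit
0 -> hit
6 -> fault, frames {0,5,3,6}
0 -> hit
7 -> fault, evict 6, frames {0,5,3,7}
4 -> fault, evict 7, frames {0,5,3,4}
5 -> hit
7 -> fault, evict 4, frames {0,5,3,7}
4 -> fault, evict 7, frames {0,5,3,4}
6 -> fault, evict 4, frames {0,5,3,6}
0 -> hit
6 -> hit
8 -> fault, evict 3, frames {0,5,6,8}
Hits: 8 of 18 references → 8/18 = 0.4444.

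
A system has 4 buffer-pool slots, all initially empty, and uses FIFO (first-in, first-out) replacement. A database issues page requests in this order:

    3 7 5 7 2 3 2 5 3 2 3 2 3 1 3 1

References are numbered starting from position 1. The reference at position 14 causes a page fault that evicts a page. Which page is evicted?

pos 1: 3 -> miss, frames (3)
pos 2: 7 -> miss, frames (3 7)
pos 3: 5 -> miss, frames (3 7 5)
pos 4: 7 -> hit
pos 5: 2 -> miss, frames (3 7 5 2)
pos 6: 3 -> hit
pos 7: 2 -> hit
pos 8: 5 -> hit
pos 9: 3 -> hit
pos 10: 2 -> hit
pos 11: 3 -> hit
pos 12: 2 -> hit
pos 13: 3 -> hit
pos 14: 1 -> miss, evict 3, frames (7 5 2 1)
At position 14, page 3 is evicted.

3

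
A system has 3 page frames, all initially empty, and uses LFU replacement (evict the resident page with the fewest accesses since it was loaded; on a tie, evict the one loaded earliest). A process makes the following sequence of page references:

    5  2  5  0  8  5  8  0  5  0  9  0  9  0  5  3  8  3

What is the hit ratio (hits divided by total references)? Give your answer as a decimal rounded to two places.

5 → fault, frames (5)
2 → fault, frames (5 2)
5 → hit
0 → fault, frames (5 2 0)
8 → fault, evict 2, frames (5 0 8)
5 → hit
8 → hit
0 → hit
5 → hit
0 → hit
9 → fault, evict 8, frames (5 0 9)
0 → hit
9 → hit
0 → hit
5 → hit
3 → fault, evict 9, frames (5 0 3)
8 → fault, evict 3, frames (5 0 8)
3 → fault, evict 8, frames (5 0 3)
Hits: 10 of 18 references → 10/18 = 0.5556.

0.56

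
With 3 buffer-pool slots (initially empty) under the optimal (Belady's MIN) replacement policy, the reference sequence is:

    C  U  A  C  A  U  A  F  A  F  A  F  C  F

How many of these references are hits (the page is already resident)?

10

C: miss, frames (C)
U: miss, frames (C U)
A: miss, frames (C U A)
C: hit
A: hit
U: hit
A: hit
F: miss, evict U, frames (C A F)
A: hit
F: hit
A: hit
F: hit
C: hit
F: hit
Hits: 10.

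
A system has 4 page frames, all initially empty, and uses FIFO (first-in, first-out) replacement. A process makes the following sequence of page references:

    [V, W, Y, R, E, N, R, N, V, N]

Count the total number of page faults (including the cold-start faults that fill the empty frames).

7

V -> miss, frames [V]
W -> miss, frames [V, W]
Y -> miss, frames [V, W, Y]
R -> miss, frames [V, W, Y, R]
E -> miss, evict V, frames [W, Y, R, E]
N -> miss, evict W, frames [Y, R, E, N]
R -> hit
N -> hit
V -> miss, evict Y, frames [R, E, N, V]
N -> hit
Page faults: 7.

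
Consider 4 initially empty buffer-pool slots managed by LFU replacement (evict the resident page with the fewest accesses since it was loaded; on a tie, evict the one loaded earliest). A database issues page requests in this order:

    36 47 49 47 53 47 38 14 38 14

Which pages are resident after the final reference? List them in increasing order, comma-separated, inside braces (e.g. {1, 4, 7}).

36 → fault, frames {36}
47 → fault, frames {36,47}
49 → fault, frames {36,47,49}
47 → hit
53 → fault, frames {36,47,49,53}
47 → hit
38 → fault, evict 36, frames {47,49,53,38}
14 → fault, evict 49, frames {47,53,38,14}
38 → hit
14 → hit

{14, 38, 47, 53}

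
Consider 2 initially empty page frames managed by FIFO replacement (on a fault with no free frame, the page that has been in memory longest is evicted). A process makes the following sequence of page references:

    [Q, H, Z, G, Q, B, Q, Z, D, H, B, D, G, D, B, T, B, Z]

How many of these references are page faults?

15

Q -> fault, frames [Q]
H -> fault, frames [Q, H]
Z -> fault, evict Q, frames [H, Z]
G -> fault, evict H, frames [Z, G]
Q -> fault, evict Z, frames [G, Q]
B -> fault, evict G, frames [Q, B]
Q -> hit
Z -> fault, evict Q, frames [B, Z]
D -> fault, evict B, frames [Z, D]
H -> fault, evict Z, frames [D, H]
B -> fault, evict D, frames [H, B]
D -> fault, evict H, frames [B, D]
G -> fault, evict B, frames [D, G]
D -> hit
B -> fault, evict D, frames [G, B]
T -> fault, evict G, frames [B, T]
B -> hit
Z -> fault, evict B, frames [T, Z]
Page faults: 15.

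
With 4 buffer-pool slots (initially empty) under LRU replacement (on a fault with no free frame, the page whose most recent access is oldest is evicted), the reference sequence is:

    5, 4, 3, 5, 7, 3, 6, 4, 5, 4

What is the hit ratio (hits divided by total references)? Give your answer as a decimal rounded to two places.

5 → miss, frames (5)
4 → miss, frames (5 4)
3 → miss, frames (5 4 3)
5 → hit
7 → miss, frames (4 3 5 7)
3 → hit
6 → miss, evict 4, frames (5 7 3 6)
4 → miss, evict 5, frames (7 3 6 4)
5 → miss, evict 7, frames (3 6 4 5)
4 → hit
Hits: 3 of 10 references → 3/10 = 0.3000.

0.30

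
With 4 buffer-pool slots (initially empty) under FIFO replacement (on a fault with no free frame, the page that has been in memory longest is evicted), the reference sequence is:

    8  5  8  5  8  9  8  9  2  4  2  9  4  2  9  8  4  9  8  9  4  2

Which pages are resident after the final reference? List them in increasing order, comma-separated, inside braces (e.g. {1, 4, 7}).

{2, 4, 8, 9}

8: miss, frames {8}
5: miss, frames {8,5}
8: hit
5: hit
8: hit
9: miss, frames {8,5,9}
8: hit
9: hit
2: miss, frames {8,5,9,2}
4: miss, evict 8, frames {5,9,2,4}
2: hit
9: hit
4: hit
2: hit
9: hit
8: miss, evict 5, frames {9,2,4,8}
4: hit
9: hit
8: hit
9: hit
4: hit
2: hit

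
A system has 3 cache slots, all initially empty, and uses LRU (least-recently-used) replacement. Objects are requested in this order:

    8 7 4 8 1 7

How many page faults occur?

8 → miss, frames {8}
7 → miss, frames {8,7}
4 → miss, frames {8,7,4}
8 → hit
1 → miss, evict 7, frames {4,8,1}
7 → miss, evict 4, frames {8,1,7}
Page faults: 5.

5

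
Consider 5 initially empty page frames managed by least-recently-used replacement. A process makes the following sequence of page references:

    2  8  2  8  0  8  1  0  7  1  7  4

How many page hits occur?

6

2 -> miss, frames (2)
8 -> miss, frames (2 8)
2 -> hit
8 -> hit
0 -> miss, frames (2 8 0)
8 -> hit
1 -> miss, frames (2 0 8 1)
0 -> hit
7 -> miss, frames (2 8 1 0 7)
1 -> hit
7 -> hit
4 -> miss, evict 2, frames (8 0 1 7 4)
Hits: 6.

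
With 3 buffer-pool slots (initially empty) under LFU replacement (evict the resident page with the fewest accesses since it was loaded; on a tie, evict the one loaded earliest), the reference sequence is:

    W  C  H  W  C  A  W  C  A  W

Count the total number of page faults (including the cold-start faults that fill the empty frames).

W -> fault, frames (W)
C -> fault, frames (W C)
H -> fault, frames (W C H)
W -> hit
C -> hit
A -> fault, evict H, frames (W C A)
W -> hit
C -> hit
A -> hit
W -> hit
Page faults: 4.

4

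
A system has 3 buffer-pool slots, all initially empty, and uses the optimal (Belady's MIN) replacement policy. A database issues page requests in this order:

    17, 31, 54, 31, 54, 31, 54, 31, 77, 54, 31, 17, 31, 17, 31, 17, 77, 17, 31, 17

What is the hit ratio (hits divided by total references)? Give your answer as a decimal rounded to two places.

0.75

17 → miss, frames [17]
31 → miss, frames [17, 31]
54 → miss, frames [17, 31, 54]
31 → hit
54 → hit
31 → hit
54 → hit
31 → hit
77 → miss, evict 17, frames [31, 54, 77]
54 → hit
31 → hit
17 → miss, evict 54, frames [31, 77, 17]
31 → hit
17 → hit
31 → hit
17 → hit
77 → hit
17 → hit
31 → hit
17 → hit
Hits: 15 of 20 references → 15/20 = 0.7500.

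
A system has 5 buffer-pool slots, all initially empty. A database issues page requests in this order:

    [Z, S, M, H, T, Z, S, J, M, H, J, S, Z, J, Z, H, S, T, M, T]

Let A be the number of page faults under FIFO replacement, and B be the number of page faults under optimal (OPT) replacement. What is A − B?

2

Under FIFO: F F F F F . . F . . . . F . . . F . F . → 9 faults.
Under OPT: F F F F F . . F . . . . . . . . . F . . → 7 faults.
A − B = 9 − 7 = 2.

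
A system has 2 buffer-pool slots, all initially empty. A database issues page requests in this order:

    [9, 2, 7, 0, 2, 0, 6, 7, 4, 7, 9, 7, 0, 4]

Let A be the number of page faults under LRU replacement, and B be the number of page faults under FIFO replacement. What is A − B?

-1

Under LRU: F F F F F . F F F . F . F F → 11 faults.
Under FIFO: F F F F F . F F F . F F F F → 12 faults.
A − B = 11 − 12 = -1.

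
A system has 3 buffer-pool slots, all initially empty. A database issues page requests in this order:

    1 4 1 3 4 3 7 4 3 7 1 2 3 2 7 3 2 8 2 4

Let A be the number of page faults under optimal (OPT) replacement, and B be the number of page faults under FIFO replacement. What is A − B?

Under OPT: F F . F . . F . . . F F . . . . . F . F → 8 faults.
Under FIFO: F F . F . . F . . . F F F . F . . F F F → 11 faults.
A − B = 8 − 11 = -3.

-3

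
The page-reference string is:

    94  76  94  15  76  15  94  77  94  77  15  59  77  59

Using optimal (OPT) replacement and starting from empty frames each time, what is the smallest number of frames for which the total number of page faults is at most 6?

f=1: 14 faults
f=2: 7 faults
f=3: 5 faults
f=4: 5 faults
f=5: 5 faults
Smallest f with faults ≤ 6 is 3.

3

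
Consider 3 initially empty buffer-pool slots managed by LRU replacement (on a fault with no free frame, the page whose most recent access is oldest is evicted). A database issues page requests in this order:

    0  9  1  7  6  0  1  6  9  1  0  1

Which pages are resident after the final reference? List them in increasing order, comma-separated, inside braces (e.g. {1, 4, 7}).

0: fault, frames (0)
9: fault, frames (0 9)
1: fault, frames (0 9 1)
7: fault, evict 0, frames (9 1 7)
6: fault, evict 9, frames (1 7 6)
0: fault, evict 1, frames (7 6 0)
1: fault, evict 7, frames (6 0 1)
6: hit
9: fault, evict 0, frames (1 6 9)
1: hit
0: fault, evict 6, frames (9 1 0)
1: hit

{0, 1, 9}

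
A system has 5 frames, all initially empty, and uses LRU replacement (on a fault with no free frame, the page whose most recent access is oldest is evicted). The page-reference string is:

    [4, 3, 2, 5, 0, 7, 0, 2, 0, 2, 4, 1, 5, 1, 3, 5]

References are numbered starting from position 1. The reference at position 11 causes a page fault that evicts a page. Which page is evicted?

3

pos 1: 4 → miss, frames {4}
pos 2: 3 → miss, frames {4,3}
pos 3: 2 → miss, frames {4,3,2}
pos 4: 5 → miss, frames {4,3,2,5}
pos 5: 0 → miss, frames {4,3,2,5,0}
pos 6: 7 → miss, evict 4, frames {3,2,5,0,7}
pos 7: 0 → hit
pos 8: 2 → hit
pos 9: 0 → hit
pos 10: 2 → hit
pos 11: 4 → miss, evict 3, frames {5,7,0,2,4}
At position 11, page 3 is evicted.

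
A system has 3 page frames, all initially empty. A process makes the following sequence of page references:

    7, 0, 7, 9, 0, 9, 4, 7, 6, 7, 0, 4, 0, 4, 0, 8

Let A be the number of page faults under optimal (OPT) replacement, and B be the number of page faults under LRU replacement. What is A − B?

Under OPT: F F . F . . F . F . . F . . . F → 7 faults.
Under LRU: F F . F . . F F F . F F . . . F → 9 faults.
A − B = 7 − 9 = -2.

-2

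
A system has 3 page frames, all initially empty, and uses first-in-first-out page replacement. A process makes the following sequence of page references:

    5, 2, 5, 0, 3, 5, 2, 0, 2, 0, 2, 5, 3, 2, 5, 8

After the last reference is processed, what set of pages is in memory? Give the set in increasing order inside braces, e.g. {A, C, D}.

{3, 5, 8}

5 → miss, frames [5]
2 → miss, frames [5, 2]
5 → hit
0 → miss, frames [5, 2, 0]
3 → miss, evict 5, frames [2, 0, 3]
5 → miss, evict 2, frames [0, 3, 5]
2 → miss, evict 0, frames [3, 5, 2]
0 → miss, evict 3, frames [5, 2, 0]
2 → hit
0 → hit
2 → hit
5 → hit
3 → miss, evict 5, frames [2, 0, 3]
2 → hit
5 → miss, evict 2, frames [0, 3, 5]
8 → miss, evict 0, frames [3, 5, 8]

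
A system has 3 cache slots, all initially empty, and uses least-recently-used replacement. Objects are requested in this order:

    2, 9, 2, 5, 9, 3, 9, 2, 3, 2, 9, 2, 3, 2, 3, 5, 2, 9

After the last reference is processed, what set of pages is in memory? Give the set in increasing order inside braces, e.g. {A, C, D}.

{2, 5, 9}

2 → miss, frames [2]
9 → miss, frames [2, 9]
2 → hit
5 → miss, frames [9, 2, 5]
9 → hit
3 → miss, evict 2, frames [5, 9, 3]
9 → hit
2 → miss, evict 5, frames [3, 9, 2]
3 → hit
2 → hit
9 → hit
2 → hit
3 → hit
2 → hit
3 → hit
5 → miss, evict 9, frames [2, 3, 5]
2 → hit
9 → miss, evict 3, frames [5, 2, 9]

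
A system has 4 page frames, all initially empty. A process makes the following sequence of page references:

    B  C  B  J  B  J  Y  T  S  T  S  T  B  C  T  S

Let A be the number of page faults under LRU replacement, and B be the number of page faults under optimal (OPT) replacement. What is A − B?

Under LRU: F F . F . . F F F . . . F F . . → 8 faults.
Under OPT: F F . F . . F F F . . . . . . . → 6 faults.
A − B = 8 − 6 = 2.

2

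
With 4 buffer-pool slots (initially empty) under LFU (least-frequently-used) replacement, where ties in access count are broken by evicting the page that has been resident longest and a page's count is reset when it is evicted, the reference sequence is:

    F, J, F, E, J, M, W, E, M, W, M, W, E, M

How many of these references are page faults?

F -> fault, frames (F)
J -> fault, frames (F J)
F -> hit
E -> fault, frames (F J E)
J -> hit
M -> fault, frames (F J E M)
W -> fault, evict E, frames (F J M W)
E -> fault, evict M, frames (F J W E)
M -> fault, evict W, frames (F J E M)
W -> fault, evict E, frames (F J M W)
M -> hit
W -> hit
E -> fault, evict F, frames (J M W E)
M -> hit
Page faults: 9.

9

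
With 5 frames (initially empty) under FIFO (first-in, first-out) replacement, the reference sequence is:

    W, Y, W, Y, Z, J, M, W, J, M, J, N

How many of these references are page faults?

6

W: fault, frames (W)
Y: fault, frames (W Y)
W: hit
Y: hit
Z: fault, frames (W Y Z)
J: fault, frames (W Y Z J)
M: fault, frames (W Y Z J M)
W: hit
J: hit
M: hit
J: hit
N: fault, evict W, frames (Y Z J M N)
Page faults: 6.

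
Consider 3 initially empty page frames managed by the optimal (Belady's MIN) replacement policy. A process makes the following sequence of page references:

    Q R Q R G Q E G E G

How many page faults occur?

4

Q: miss, frames (Q)
R: miss, frames (Q R)
Q: hit
R: hit
G: miss, frames (Q R G)
Q: hit
E: miss, evict R, frames (Q G E)
G: hit
E: hit
G: hit
Page faults: 4.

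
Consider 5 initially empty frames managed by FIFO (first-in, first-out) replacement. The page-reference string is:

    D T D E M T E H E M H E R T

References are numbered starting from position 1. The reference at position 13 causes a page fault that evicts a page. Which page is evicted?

pos 1: D: miss, frames [D]
pos 2: T: miss, frames [D, T]
pos 3: D: hit
pos 4: E: miss, frames [D, T, E]
pos 5: M: miss, frames [D, T, E, M]
pos 6: T: hit
pos 7: E: hit
pos 8: H: miss, frames [D, T, E, M, H]
pos 9: E: hit
pos 10: M: hit
pos 11: H: hit
pos 12: E: hit
pos 13: R: miss, evict D, frames [T, E, M, H, R]
At position 13, page D is evicted.

D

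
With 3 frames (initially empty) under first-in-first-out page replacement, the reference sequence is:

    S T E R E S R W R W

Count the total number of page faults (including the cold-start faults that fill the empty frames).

S -> fault, frames (S)
T -> fault, frames (S T)
E -> fault, frames (S T E)
R -> fault, evict S, frames (T E R)
E -> hit
S -> fault, evict T, frames (E R S)
R -> hit
W -> fault, evict E, frames (R S W)
R -> hit
W -> hit
Page faults: 6.

6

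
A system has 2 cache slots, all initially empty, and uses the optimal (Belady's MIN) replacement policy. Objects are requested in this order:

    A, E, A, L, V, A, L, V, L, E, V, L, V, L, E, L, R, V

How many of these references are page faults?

A → fault, frames {A}
E → fault, frames {A,E}
A → hit
L → fault, evict E, frames {A,L}
V → fault, evict L, frames {A,V}
A → hit
L → fault, evict A, frames {V,L}
V → hit
L → hit
E → fault, evict L, frames {V,E}
V → hit
L → fault, evict E, frames {V,L}
V → hit
L → hit
E → fault, evict V, frames {L,E}
L → hit
R → fault, evict E, frames {L,R}
V → fault, evict R, frames {L,V}
Page faults: 10.

10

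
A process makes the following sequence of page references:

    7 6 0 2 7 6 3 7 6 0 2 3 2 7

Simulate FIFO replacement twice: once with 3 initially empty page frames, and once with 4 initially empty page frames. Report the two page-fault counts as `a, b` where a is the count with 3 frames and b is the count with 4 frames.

3 frames: F F F F F F F . . F F . . F → 10 faults.
4 frames: F F F F . . F F F F F F . F → 11 faults.
11 > 10: adding a frame increased faults — Belady's anomaly.

10, 11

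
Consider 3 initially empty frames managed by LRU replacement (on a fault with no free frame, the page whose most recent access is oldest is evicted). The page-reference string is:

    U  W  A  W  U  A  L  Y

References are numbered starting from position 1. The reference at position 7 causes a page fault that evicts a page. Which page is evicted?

pos 1: U → miss, frames [U]
pos 2: W → miss, frames [U, W]
pos 3: A → miss, frames [U, W, A]
pos 4: W → hit
pos 5: U → hit
pos 6: A → hit
pos 7: L → miss, evict W, frames [U, A, L]
At position 7, page W is evicted.

W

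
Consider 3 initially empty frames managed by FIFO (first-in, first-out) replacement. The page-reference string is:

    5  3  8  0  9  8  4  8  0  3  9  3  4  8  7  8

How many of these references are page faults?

13

5 → fault, frames {5}
3 → fault, frames {5,3}
8 → fault, frames {5,3,8}
0 → fault, evict 5, frames {3,8,0}
9 → fault, evict 3, frames {8,0,9}
8 → hit
4 → fault, evict 8, frames {0,9,4}
8 → fault, evict 0, frames {9,4,8}
0 → fault, evict 9, frames {4,8,0}
3 → fault, evict 4, frames {8,0,3}
9 → fault, evict 8, frames {0,3,9}
3 → hit
4 → fault, evict 0, frames {3,9,4}
8 → fault, evict 3, frames {9,4,8}
7 → fault, evict 9, frames {4,8,7}
8 → hit
Page faults: 13.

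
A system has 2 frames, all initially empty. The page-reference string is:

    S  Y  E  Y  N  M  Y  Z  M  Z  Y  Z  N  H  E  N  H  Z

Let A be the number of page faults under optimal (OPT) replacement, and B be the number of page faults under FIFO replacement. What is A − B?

-4

Under OPT: F F F . F F . F . . F . F F F . F F → 12 faults.
Under FIFO: F F F . F F F F F . F F F F F F F F → 16 faults.
A − B = 12 − 16 = -4.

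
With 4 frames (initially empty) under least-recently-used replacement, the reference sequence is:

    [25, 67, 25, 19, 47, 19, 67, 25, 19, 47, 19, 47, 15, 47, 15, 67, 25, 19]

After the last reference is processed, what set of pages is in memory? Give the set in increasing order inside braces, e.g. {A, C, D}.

{15, 19, 25, 67}

25 -> miss, frames {25}
67 -> miss, frames {25,67}
25 -> hit
19 -> miss, frames {67,25,19}
47 -> miss, frames {67,25,19,47}
19 -> hit
67 -> hit
25 -> hit
19 -> hit
47 -> hit
19 -> hit
47 -> hit
15 -> miss, evict 67, frames {25,19,47,15}
47 -> hit
15 -> hit
67 -> miss, evict 25, frames {19,47,15,67}
25 -> miss, evict 19, frames {47,15,67,25}
19 -> miss, evict 47, frames {15,67,25,19}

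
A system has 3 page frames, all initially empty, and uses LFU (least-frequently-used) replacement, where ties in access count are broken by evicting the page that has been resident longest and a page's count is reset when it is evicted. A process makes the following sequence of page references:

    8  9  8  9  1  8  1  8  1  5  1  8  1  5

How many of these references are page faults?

4

8 → miss, frames {8}
9 → miss, frames {8,9}
8 → hit
9 → hit
1 → miss, frames {8,9,1}
8 → hit
1 → hit
8 → hit
1 → hit
5 → miss, evict 9, frames {8,1,5}
1 → hit
8 → hit
1 → hit
5 → hit
Page faults: 4.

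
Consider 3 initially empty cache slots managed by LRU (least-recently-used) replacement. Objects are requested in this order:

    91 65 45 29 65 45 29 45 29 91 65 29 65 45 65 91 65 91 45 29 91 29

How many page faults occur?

91: fault, frames [91]
65: fault, frames [91, 65]
45: fault, frames [91, 65, 45]
29: fault, evict 91, frames [65, 45, 29]
65: hit
45: hit
29: hit
45: hit
29: hit
91: fault, evict 65, frames [45, 29, 91]
65: fault, evict 45, frames [29, 91, 65]
29: hit
65: hit
45: fault, evict 91, frames [29, 65, 45]
65: hit
91: fault, evict 29, frames [45, 65, 91]
65: hit
91: hit
45: hit
29: fault, evict 65, frames [91, 45, 29]
91: hit
29: hit
Page faults: 9.

9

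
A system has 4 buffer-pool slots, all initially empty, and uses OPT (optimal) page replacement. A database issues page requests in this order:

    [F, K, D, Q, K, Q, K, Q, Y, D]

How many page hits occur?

5

F: miss, frames {F}
K: miss, frames {F,K}
D: miss, frames {F,K,D}
Q: miss, frames {F,K,D,Q}
K: hit
Q: hit
K: hit
Q: hit
Y: miss, evict Q, frames {F,K,D,Y}
D: hit
Hits: 5.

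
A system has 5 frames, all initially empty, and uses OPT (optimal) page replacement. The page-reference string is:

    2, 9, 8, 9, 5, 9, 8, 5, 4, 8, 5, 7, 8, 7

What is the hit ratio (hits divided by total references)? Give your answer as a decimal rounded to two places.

2 -> fault, frames {2}
9 -> fault, frames {2,9}
8 -> fault, frames {2,9,8}
9 -> hit
5 -> fault, frames {2,9,8,5}
9 -> hit
8 -> hit
5 -> hit
4 -> fault, frames {2,9,8,5,4}
8 -> hit
5 -> hit
7 -> fault, evict 4, frames {2,9,8,5,7}
8 -> hit
7 -> hit
Hits: 8 of 14 references → 8/14 = 0.5714.

0.57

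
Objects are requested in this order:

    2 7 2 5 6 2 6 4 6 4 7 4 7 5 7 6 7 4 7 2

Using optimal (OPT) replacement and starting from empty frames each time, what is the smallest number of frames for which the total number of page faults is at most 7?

f=1: 20 faults
f=2: 10 faults
f=3: 8 faults
f=4: 6 faults
f=5: 5 faults
Smallest f with faults ≤ 7 is 4.

4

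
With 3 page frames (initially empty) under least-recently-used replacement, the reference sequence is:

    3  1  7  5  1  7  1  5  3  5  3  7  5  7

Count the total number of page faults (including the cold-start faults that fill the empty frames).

6

3: miss, frames {3}
1: miss, frames {3,1}
7: miss, frames {3,1,7}
5: miss, evict 3, frames {1,7,5}
1: hit
7: hit
1: hit
5: hit
3: miss, evict 7, frames {1,5,3}
5: hit
3: hit
7: miss, evict 1, frames {5,3,7}
5: hit
7: hit
Page faults: 6.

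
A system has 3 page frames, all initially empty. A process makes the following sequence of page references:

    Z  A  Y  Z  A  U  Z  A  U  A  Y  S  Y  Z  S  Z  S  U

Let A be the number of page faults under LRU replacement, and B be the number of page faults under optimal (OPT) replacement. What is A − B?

1

Under LRU: F F F . . F . . . . F F . F . . . F → 8 faults.
Under OPT: F F F . . F . . . . F F . . . . . F → 7 faults.
A − B = 8 − 7 = 1.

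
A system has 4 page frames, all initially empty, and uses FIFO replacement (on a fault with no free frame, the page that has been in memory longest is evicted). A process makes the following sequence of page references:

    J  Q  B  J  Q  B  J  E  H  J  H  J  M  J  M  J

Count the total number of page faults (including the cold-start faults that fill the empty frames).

7

J: miss, frames [J]
Q: miss, frames [J, Q]
B: miss, frames [J, Q, B]
J: hit
Q: hit
B: hit
J: hit
E: miss, frames [J, Q, B, E]
H: miss, evict J, frames [Q, B, E, H]
J: miss, evict Q, frames [B, E, H, J]
H: hit
J: hit
M: miss, evict B, frames [E, H, J, M]
J: hit
M: hit
J: hit
Page faults: 7.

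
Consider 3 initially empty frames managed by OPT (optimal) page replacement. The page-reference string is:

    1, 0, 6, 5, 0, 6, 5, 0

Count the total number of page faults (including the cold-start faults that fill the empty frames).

1: fault, frames [1]
0: fault, frames [1, 0]
6: fault, frames [1, 0, 6]
5: fault, evict 1, frames [0, 6, 5]
0: hit
6: hit
5: hit
0: hit
Page faults: 4.

4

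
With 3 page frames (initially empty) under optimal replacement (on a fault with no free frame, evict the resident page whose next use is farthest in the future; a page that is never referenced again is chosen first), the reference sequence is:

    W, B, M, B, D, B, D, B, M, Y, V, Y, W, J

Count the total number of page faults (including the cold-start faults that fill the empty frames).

W → miss, frames (W)
B → miss, frames (W B)
M → miss, frames (W B M)
B → hit
D → miss, evict W, frames (B M D)
B → hit
D → hit
B → hit
M → hit
Y → miss, evict D, frames (B M Y)
V → miss, evict M, frames (B Y V)
Y → hit
W → miss, evict V, frames (B Y W)
J → miss, evict W, frames (B Y J)
Page faults: 8.

8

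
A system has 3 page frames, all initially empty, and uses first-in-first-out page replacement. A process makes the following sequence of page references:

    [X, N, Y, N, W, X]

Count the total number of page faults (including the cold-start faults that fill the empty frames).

5

X → fault, frames (X)
N → fault, frames (X N)
Y → fault, frames (X N Y)
N → hit
W → fault, evict X, frames (N Y W)
X → fault, evict N, frames (Y W X)
Page faults: 5.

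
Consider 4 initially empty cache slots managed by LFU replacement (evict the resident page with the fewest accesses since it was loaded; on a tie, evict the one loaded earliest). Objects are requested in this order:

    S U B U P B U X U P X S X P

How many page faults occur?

S → miss, frames {S}
U → miss, frames {S,U}
B → miss, frames {S,U,B}
U → hit
P → miss, frames {S,U,B,P}
B → hit
U → hit
X → miss, evict S, frames {U,B,P,X}
U → hit
P → hit
X → hit
S → miss, evict B, frames {U,P,X,S}
X → hit
P → hit
Page faults: 6.

6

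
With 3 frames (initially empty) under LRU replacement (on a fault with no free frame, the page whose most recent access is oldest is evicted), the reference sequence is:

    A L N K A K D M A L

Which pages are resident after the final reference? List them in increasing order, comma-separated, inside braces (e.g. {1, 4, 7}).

A → fault, frames [A]
L → fault, frames [A, L]
N → fault, frames [A, L, N]
K → fault, evict A, frames [L, N, K]
A → fault, evict L, frames [N, K, A]
K → hit
D → fault, evict N, frames [A, K, D]
M → fault, evict A, frames [K, D, M]
A → fault, evict K, frames [D, M, A]
L → fault, evict D, frames [M, A, L]

{A, L, M}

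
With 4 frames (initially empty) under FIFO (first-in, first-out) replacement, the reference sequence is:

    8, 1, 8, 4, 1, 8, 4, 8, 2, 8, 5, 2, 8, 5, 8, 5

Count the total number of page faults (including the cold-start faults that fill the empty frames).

8 -> fault, frames [8]
1 -> fault, frames [8, 1]
8 -> hit
4 -> fault, frames [8, 1, 4]
1 -> hit
8 -> hit
4 -> hit
8 -> hit
2 -> fault, frames [8, 1, 4, 2]
8 -> hit
5 -> fault, evict 8, frames [1, 4, 2, 5]
2 -> hit
8 -> fault, evict 1, frames [4, 2, 5, 8]
5 -> hit
8 -> hit
5 -> hit
Page faults: 6.

6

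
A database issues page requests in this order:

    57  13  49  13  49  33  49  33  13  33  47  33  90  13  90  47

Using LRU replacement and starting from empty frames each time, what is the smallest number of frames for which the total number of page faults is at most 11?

2

f=1: 16 faults
f=2: 9 faults
f=3: 8 faults
f=4: 6 faults
f=5: 6 faults
f=6: 6 faults
Smallest f with faults ≤ 11 is 2.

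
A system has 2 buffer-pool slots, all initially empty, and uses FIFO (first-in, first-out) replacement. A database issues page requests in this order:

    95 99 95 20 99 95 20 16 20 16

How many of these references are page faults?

6

95 → fault, frames (95)
99 → fault, frames (95 99)
95 → hit
20 → fault, evict 95, frames (99 20)
99 → hit
95 → fault, evict 99, frames (20 95)
20 → hit
16 → fault, evict 20, frames (95 16)
20 → fault, evict 95, frames (16 20)
16 → hit
Page faults: 6.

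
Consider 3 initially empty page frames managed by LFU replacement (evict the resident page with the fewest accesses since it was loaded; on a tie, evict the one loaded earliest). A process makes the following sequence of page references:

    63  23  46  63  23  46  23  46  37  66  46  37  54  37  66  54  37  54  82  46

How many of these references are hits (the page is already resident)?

7

63 -> fault, frames [63]
23 -> fault, frames [63, 23]
46 -> fault, frames [63, 23, 46]
63 -> hit
23 -> hit
46 -> hit
23 -> hit
46 -> hit
37 -> fault, evict 63, frames [23, 46, 37]
66 -> fault, evict 37, frames [23, 46, 66]
46 -> hit
37 -> fault, evict 66, frames [23, 46, 37]
54 -> fault, evict 37, frames [23, 46, 54]
37 -> fault, evict 54, frames [23, 46, 37]
66 -> fault, evict 37, frames [23, 46, 66]
54 -> fault, evict 66, frames [23, 46, 54]
37 -> fault, evict 54, frames [23, 46, 37]
54 -> fault, evict 37, frames [23, 46, 54]
82 -> fault, evict 54, frames [23, 46, 82]
46 -> hit
Hits: 7.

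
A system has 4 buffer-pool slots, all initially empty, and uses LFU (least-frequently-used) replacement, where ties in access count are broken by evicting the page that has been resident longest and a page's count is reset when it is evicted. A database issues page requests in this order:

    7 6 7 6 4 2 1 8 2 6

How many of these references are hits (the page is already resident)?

7 → miss, frames [7]
6 → miss, frames [7, 6]
7 → hit
6 → hit
4 → miss, frames [7, 6, 4]
2 → miss, frames [7, 6, 4, 2]
1 → miss, evict 4, frames [7, 6, 2, 1]
8 → miss, evict 2, frames [7, 6, 1, 8]
2 → miss, evict 1, frames [7, 6, 8, 2]
6 → hit
Hits: 3.

3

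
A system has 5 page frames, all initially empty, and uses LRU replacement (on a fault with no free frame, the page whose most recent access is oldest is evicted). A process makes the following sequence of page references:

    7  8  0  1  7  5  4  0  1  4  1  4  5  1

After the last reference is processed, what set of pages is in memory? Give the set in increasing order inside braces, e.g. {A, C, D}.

7 -> miss, frames {7}
8 -> miss, frames {7,8}
0 -> miss, frames {7,8,0}
1 -> miss, frames {7,8,0,1}
7 -> hit
5 -> miss, frames {8,0,1,7,5}
4 -> miss, evict 8, frames {0,1,7,5,4}
0 -> hit
1 -> hit
4 -> hit
1 -> hit
4 -> hit
5 -> hit
1 -> hit

{0, 1, 4, 5, 7}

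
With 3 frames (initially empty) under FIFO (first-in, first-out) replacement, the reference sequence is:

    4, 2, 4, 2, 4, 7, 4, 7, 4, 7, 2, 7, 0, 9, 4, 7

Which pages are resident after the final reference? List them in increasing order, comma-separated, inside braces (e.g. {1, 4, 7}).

4: fault, frames {4}
2: fault, frames {4,2}
4: hit
2: hit
4: hit
7: fault, frames {4,2,7}
4: hit
7: hit
4: hit
7: hit
2: hit
7: hit
0: fault, evict 4, frames {2,7,0}
9: fault, evict 2, frames {7,0,9}
4: fault, evict 7, frames {0,9,4}
7: fault, evict 0, frames {9,4,7}

{4, 7, 9}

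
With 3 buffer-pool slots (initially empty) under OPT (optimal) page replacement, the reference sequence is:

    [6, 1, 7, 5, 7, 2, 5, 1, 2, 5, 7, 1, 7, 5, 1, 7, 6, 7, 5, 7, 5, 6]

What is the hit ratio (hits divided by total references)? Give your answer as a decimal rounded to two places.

0.68

6: miss, frames [6]
1: miss, frames [6, 1]
7: miss, frames [6, 1, 7]
5: miss, evict 6, frames [1, 7, 5]
7: hit
2: miss, evict 7, frames [1, 5, 2]
5: hit
1: hit
2: hit
5: hit
7: miss, evict 2, frames [1, 5, 7]
1: hit
7: hit
5: hit
1: hit
7: hit
6: miss, evict 1, frames [5, 7, 6]
7: hit
5: hit
7: hit
5: hit
6: hit
Hits: 15 of 22 references → 15/22 = 0.6818.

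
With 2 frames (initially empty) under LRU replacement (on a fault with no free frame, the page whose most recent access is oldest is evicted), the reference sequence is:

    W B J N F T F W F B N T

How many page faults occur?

10

W: fault, frames [W]
B: fault, frames [W, B]
J: fault, evict W, frames [B, J]
N: fault, evict B, frames [J, N]
F: fault, evict J, frames [N, F]
T: fault, evict N, frames [F, T]
F: hit
W: fault, evict T, frames [F, W]
F: hit
B: fault, evict W, frames [F, B]
N: fault, evict F, frames [B, N]
T: fault, evict B, frames [N, T]
Page faults: 10.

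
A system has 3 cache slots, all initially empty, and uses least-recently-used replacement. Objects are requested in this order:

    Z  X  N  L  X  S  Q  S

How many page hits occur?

2

Z -> miss, frames (Z)
X -> miss, frames (Z X)
N -> miss, frames (Z X N)
L -> miss, evict Z, frames (X N L)
X -> hit
S -> miss, evict N, frames (L X S)
Q -> miss, evict L, frames (X S Q)
S -> hit
Hits: 2.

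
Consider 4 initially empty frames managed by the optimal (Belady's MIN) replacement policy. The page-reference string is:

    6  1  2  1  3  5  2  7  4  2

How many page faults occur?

7

6 → miss, frames (6)
1 → miss, frames (6 1)
2 → miss, frames (6 1 2)
1 → hit
3 → miss, frames (6 1 2 3)
5 → miss, evict 3, frames (6 1 2 5)
2 → hit
7 → miss, evict 5, frames (6 1 2 7)
4 → miss, evict 7, frames (6 1 2 4)
2 → hit
Page faults: 7.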